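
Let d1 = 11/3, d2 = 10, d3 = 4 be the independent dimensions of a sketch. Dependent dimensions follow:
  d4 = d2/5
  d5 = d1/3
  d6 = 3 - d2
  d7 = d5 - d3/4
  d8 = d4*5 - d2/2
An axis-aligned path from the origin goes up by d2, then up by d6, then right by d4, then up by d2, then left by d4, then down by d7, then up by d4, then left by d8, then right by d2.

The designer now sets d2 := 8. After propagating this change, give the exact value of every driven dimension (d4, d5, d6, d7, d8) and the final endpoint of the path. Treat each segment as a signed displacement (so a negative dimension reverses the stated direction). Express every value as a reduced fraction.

Apply edit: d2 := 8
  d4 = d2/5 = 8/5
  d5 = d1/3 = 11/9
  d6 = 3 - d2 = -5
  d7 = d5 - d3/4 = 2/9
  d8 = d4*5 - d2/2 = 4
Walk from origin (0, 0):
  seg 1: up by d2 = 8 → (0, 8)
  seg 2: up by d6 = -5 → (0, 3)
  seg 3: right by d4 = 8/5 → (8/5, 3)
  seg 4: up by d2 = 8 → (8/5, 11)
  seg 5: left by d4 = 8/5 → (0, 11)
  seg 6: down by d7 = 2/9 → (0, 97/9)
  seg 7: up by d4 = 8/5 → (0, 557/45)
  seg 8: left by d8 = 4 → (-4, 557/45)
  seg 9: right by d2 = 8 → (4, 557/45)

d4 = 8/5
d5 = 11/9
d6 = -5
d7 = 2/9
d8 = 4
endpoint = (4, 557/45)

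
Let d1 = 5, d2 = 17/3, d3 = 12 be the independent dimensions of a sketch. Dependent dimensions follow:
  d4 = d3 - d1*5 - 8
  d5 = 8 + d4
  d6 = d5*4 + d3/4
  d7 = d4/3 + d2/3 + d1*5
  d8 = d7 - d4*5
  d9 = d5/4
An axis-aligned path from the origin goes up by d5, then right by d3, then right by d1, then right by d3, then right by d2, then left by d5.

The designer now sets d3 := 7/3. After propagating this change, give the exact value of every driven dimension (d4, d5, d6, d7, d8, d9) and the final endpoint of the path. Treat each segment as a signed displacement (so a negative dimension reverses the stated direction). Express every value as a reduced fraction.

Apply edit: d3 := 7/3
  d4 = d3 - d1*5 - 8 = -92/3
  d5 = 8 + d4 = -68/3
  d6 = d5*4 + d3/4 = -1081/12
  d7 = d4/3 + d2/3 + d1*5 = 50/3
  d8 = d7 - d4*5 = 170
  d9 = d5/4 = -17/3
Walk from origin (0, 0):
  seg 1: up by d5 = -68/3 → (0, -68/3)
  seg 2: right by d3 = 7/3 → (7/3, -68/3)
  seg 3: right by d1 = 5 → (22/3, -68/3)
  seg 4: right by d3 = 7/3 → (29/3, -68/3)
  seg 5: right by d2 = 17/3 → (46/3, -68/3)
  seg 6: left by d5 = -68/3 → (38, -68/3)

d4 = -92/3
d5 = -68/3
d6 = -1081/12
d7 = 50/3
d8 = 170
d9 = -17/3
endpoint = (38, -68/3)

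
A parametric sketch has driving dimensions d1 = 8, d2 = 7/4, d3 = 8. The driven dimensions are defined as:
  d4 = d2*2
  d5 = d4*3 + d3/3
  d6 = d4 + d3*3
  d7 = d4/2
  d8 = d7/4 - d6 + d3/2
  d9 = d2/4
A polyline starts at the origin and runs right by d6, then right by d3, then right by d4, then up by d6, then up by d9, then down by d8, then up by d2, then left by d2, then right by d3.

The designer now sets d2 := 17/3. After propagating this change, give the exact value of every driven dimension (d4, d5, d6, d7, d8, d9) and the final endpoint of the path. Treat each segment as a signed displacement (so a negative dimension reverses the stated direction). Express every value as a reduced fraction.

Apply edit: d2 := 17/3
  d4 = d2*2 = 34/3
  d5 = d4*3 + d3/3 = 110/3
  d6 = d4 + d3*3 = 106/3
  d7 = d4/2 = 17/3
  d8 = d7/4 - d6 + d3/2 = -359/12
  d9 = d2/4 = 17/12
Walk from origin (0, 0):
  seg 1: right by d6 = 106/3 → (106/3, 0)
  seg 2: right by d3 = 8 → (130/3, 0)
  seg 3: right by d4 = 34/3 → (164/3, 0)
  seg 4: up by d6 = 106/3 → (164/3, 106/3)
  seg 5: up by d9 = 17/12 → (164/3, 147/4)
  seg 6: down by d8 = -359/12 → (164/3, 200/3)
  seg 7: up by d2 = 17/3 → (164/3, 217/3)
  seg 8: left by d2 = 17/3 → (49, 217/3)
  seg 9: right by d3 = 8 → (57, 217/3)

d4 = 34/3
d5 = 110/3
d6 = 106/3
d7 = 17/3
d8 = -359/12
d9 = 17/12
endpoint = (57, 217/3)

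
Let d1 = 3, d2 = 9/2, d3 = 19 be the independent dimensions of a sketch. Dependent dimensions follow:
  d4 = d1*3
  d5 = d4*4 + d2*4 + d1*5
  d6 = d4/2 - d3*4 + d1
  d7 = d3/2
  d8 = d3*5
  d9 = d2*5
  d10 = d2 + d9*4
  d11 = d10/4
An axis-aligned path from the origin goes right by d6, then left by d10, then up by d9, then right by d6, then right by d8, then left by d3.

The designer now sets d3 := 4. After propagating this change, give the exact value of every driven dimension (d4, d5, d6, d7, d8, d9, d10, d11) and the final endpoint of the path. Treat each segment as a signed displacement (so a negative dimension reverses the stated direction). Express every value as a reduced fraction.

d4 = 9
d5 = 69
d6 = -17/2
d7 = 2
d8 = 20
d9 = 45/2
d10 = 189/2
d11 = 189/8
endpoint = (-191/2, 45/2)

Apply edit: d3 := 4
  d4 = d1*3 = 9
  d5 = d4*4 + d2*4 + d1*5 = 69
  d6 = d4/2 - d3*4 + d1 = -17/2
  d7 = d3/2 = 2
  d8 = d3*5 = 20
  d9 = d2*5 = 45/2
  d10 = d2 + d9*4 = 189/2
  d11 = d10/4 = 189/8
Walk from origin (0, 0):
  seg 1: right by d6 = -17/2 → (-17/2, 0)
  seg 2: left by d10 = 189/2 → (-103, 0)
  seg 3: up by d9 = 45/2 → (-103, 45/2)
  seg 4: right by d6 = -17/2 → (-223/2, 45/2)
  seg 5: right by d8 = 20 → (-183/2, 45/2)
  seg 6: left by d3 = 4 → (-191/2, 45/2)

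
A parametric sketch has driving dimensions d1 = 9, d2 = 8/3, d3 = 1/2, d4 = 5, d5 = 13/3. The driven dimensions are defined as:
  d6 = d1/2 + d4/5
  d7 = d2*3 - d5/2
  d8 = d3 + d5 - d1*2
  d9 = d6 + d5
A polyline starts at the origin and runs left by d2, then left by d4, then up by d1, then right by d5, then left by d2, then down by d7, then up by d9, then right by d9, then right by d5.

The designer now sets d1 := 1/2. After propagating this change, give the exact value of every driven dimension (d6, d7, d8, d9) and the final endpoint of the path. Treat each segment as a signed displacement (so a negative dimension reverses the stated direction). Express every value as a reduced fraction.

Apply edit: d1 := 1/2
  d6 = d1/2 + d4/5 = 5/4
  d7 = d2*3 - d5/2 = 35/6
  d8 = d3 + d5 - d1*2 = 23/6
  d9 = d6 + d5 = 67/12
Walk from origin (0, 0):
  seg 1: left by d2 = 8/3 → (-8/3, 0)
  seg 2: left by d4 = 5 → (-23/3, 0)
  seg 3: up by d1 = 1/2 → (-23/3, 1/2)
  seg 4: right by d5 = 13/3 → (-10/3, 1/2)
  seg 5: left by d2 = 8/3 → (-6, 1/2)
  seg 6: down by d7 = 35/6 → (-6, -16/3)
  seg 7: up by d9 = 67/12 → (-6, 1/4)
  seg 8: right by d9 = 67/12 → (-5/12, 1/4)
  seg 9: right by d5 = 13/3 → (47/12, 1/4)

d6 = 5/4
d7 = 35/6
d8 = 23/6
d9 = 67/12
endpoint = (47/12, 1/4)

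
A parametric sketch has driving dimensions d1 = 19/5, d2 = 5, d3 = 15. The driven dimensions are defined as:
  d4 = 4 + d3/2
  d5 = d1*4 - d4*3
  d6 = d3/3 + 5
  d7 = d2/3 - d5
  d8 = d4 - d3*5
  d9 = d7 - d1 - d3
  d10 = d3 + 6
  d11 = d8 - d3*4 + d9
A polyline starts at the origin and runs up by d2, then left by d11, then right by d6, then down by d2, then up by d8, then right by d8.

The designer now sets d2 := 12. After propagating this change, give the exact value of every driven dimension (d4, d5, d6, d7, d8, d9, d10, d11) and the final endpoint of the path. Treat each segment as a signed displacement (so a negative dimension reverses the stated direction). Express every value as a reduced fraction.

Apply edit: d2 := 12
  d4 = 4 + d3/2 = 23/2
  d5 = d1*4 - d4*3 = -193/10
  d6 = d3/3 + 5 = 10
  d7 = d2/3 - d5 = 233/10
  d8 = d4 - d3*5 = -127/2
  d9 = d7 - d1 - d3 = 9/2
  d10 = d3 + 6 = 21
  d11 = d8 - d3*4 + d9 = -119
Walk from origin (0, 0):
  seg 1: up by d2 = 12 → (0, 12)
  seg 2: left by d11 = -119 → (119, 12)
  seg 3: right by d6 = 10 → (129, 12)
  seg 4: down by d2 = 12 → (129, 0)
  seg 5: up by d8 = -127/2 → (129, -127/2)
  seg 6: right by d8 = -127/2 → (131/2, -127/2)

d4 = 23/2
d5 = -193/10
d6 = 10
d7 = 233/10
d8 = -127/2
d9 = 9/2
d10 = 21
d11 = -119
endpoint = (131/2, -127/2)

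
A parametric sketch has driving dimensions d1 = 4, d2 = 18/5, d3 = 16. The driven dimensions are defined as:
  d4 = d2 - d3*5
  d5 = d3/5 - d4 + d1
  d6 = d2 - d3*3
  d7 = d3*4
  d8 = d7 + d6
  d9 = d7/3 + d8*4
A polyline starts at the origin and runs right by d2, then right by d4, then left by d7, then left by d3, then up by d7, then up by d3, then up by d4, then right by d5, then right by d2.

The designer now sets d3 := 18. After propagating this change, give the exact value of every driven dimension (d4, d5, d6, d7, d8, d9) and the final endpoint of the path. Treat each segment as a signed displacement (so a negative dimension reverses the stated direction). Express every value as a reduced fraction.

d4 = -432/5
d5 = 94
d6 = -252/5
d7 = 72
d8 = 108/5
d9 = 552/5
endpoint = (-376/5, 18/5)

Apply edit: d3 := 18
  d4 = d2 - d3*5 = -432/5
  d5 = d3/5 - d4 + d1 = 94
  d6 = d2 - d3*3 = -252/5
  d7 = d3*4 = 72
  d8 = d7 + d6 = 108/5
  d9 = d7/3 + d8*4 = 552/5
Walk from origin (0, 0):
  seg 1: right by d2 = 18/5 → (18/5, 0)
  seg 2: right by d4 = -432/5 → (-414/5, 0)
  seg 3: left by d7 = 72 → (-774/5, 0)
  seg 4: left by d3 = 18 → (-864/5, 0)
  seg 5: up by d7 = 72 → (-864/5, 72)
  seg 6: up by d3 = 18 → (-864/5, 90)
  seg 7: up by d4 = -432/5 → (-864/5, 18/5)
  seg 8: right by d5 = 94 → (-394/5, 18/5)
  seg 9: right by d2 = 18/5 → (-376/5, 18/5)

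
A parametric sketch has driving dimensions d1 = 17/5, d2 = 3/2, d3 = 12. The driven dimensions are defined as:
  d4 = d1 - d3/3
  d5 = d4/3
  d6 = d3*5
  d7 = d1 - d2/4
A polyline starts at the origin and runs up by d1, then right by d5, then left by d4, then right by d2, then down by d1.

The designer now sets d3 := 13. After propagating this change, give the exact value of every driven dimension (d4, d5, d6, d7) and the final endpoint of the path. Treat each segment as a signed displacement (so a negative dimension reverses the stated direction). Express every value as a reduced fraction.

d4 = -14/15
d5 = -14/45
d6 = 65
d7 = 121/40
endpoint = (191/90, 0)

Apply edit: d3 := 13
  d4 = d1 - d3/3 = -14/15
  d5 = d4/3 = -14/45
  d6 = d3*5 = 65
  d7 = d1 - d2/4 = 121/40
Walk from origin (0, 0):
  seg 1: up by d1 = 17/5 → (0, 17/5)
  seg 2: right by d5 = -14/45 → (-14/45, 17/5)
  seg 3: left by d4 = -14/15 → (28/45, 17/5)
  seg 4: right by d2 = 3/2 → (191/90, 17/5)
  seg 5: down by d1 = 17/5 → (191/90, 0)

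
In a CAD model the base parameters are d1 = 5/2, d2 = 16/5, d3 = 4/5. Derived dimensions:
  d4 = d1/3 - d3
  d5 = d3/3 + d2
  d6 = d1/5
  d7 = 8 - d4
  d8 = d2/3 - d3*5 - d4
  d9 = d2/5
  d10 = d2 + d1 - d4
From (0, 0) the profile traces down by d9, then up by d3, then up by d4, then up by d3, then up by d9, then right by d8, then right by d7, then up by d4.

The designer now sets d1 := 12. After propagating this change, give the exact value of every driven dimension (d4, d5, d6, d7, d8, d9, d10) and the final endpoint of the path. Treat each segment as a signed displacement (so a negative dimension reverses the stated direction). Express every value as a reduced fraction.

d4 = 16/5
d5 = 52/15
d6 = 12/5
d7 = 24/5
d8 = -92/15
d9 = 16/25
d10 = 12
endpoint = (-4/3, 8)

Apply edit: d1 := 12
  d4 = d1/3 - d3 = 16/5
  d5 = d3/3 + d2 = 52/15
  d6 = d1/5 = 12/5
  d7 = 8 - d4 = 24/5
  d8 = d2/3 - d3*5 - d4 = -92/15
  d9 = d2/5 = 16/25
  d10 = d2 + d1 - d4 = 12
Walk from origin (0, 0):
  seg 1: down by d9 = 16/25 → (0, -16/25)
  seg 2: up by d3 = 4/5 → (0, 4/25)
  seg 3: up by d4 = 16/5 → (0, 84/25)
  seg 4: up by d3 = 4/5 → (0, 104/25)
  seg 5: up by d9 = 16/25 → (0, 24/5)
  seg 6: right by d8 = -92/15 → (-92/15, 24/5)
  seg 7: right by d7 = 24/5 → (-4/3, 24/5)
  seg 8: up by d4 = 16/5 → (-4/3, 8)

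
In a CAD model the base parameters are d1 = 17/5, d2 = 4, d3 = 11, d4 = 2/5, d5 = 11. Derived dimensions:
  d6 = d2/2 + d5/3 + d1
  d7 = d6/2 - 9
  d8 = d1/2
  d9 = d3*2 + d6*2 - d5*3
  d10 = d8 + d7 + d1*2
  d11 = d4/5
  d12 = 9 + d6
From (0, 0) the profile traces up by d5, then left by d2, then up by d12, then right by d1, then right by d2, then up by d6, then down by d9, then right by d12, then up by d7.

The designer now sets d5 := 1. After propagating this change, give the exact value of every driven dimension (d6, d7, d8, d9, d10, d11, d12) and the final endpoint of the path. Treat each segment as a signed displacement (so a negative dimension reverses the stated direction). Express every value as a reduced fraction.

d6 = 86/15
d7 = -92/15
d8 = 17/10
d9 = 457/15
d10 = 71/30
d11 = 2/25
d12 = 221/15
endpoint = (272/15, -227/15)

Apply edit: d5 := 1
  d6 = d2/2 + d5/3 + d1 = 86/15
  d7 = d6/2 - 9 = -92/15
  d8 = d1/2 = 17/10
  d9 = d3*2 + d6*2 - d5*3 = 457/15
  d10 = d8 + d7 + d1*2 = 71/30
  d11 = d4/5 = 2/25
  d12 = 9 + d6 = 221/15
Walk from origin (0, 0):
  seg 1: up by d5 = 1 → (0, 1)
  seg 2: left by d2 = 4 → (-4, 1)
  seg 3: up by d12 = 221/15 → (-4, 236/15)
  seg 4: right by d1 = 17/5 → (-3/5, 236/15)
  seg 5: right by d2 = 4 → (17/5, 236/15)
  seg 6: up by d6 = 86/15 → (17/5, 322/15)
  seg 7: down by d9 = 457/15 → (17/5, -9)
  seg 8: right by d12 = 221/15 → (272/15, -9)
  seg 9: up by d7 = -92/15 → (272/15, -227/15)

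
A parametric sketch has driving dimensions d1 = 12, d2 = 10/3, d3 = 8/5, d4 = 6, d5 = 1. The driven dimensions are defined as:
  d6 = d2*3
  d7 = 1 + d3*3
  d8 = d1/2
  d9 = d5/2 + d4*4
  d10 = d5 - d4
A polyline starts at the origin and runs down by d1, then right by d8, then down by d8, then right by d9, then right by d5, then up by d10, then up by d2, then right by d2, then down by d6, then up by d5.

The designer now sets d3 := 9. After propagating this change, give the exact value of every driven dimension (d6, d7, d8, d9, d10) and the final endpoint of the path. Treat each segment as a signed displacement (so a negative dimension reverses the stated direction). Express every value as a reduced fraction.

Apply edit: d3 := 9
  d6 = d2*3 = 10
  d7 = 1 + d3*3 = 28
  d8 = d1/2 = 6
  d9 = d5/2 + d4*4 = 49/2
  d10 = d5 - d4 = -5
Walk from origin (0, 0):
  seg 1: down by d1 = 12 → (0, -12)
  seg 2: right by d8 = 6 → (6, -12)
  seg 3: down by d8 = 6 → (6, -18)
  seg 4: right by d9 = 49/2 → (61/2, -18)
  seg 5: right by d5 = 1 → (63/2, -18)
  seg 6: up by d10 = -5 → (63/2, -23)
  seg 7: up by d2 = 10/3 → (63/2, -59/3)
  seg 8: right by d2 = 10/3 → (209/6, -59/3)
  seg 9: down by d6 = 10 → (209/6, -89/3)
  seg 10: up by d5 = 1 → (209/6, -86/3)

d6 = 10
d7 = 28
d8 = 6
d9 = 49/2
d10 = -5
endpoint = (209/6, -86/3)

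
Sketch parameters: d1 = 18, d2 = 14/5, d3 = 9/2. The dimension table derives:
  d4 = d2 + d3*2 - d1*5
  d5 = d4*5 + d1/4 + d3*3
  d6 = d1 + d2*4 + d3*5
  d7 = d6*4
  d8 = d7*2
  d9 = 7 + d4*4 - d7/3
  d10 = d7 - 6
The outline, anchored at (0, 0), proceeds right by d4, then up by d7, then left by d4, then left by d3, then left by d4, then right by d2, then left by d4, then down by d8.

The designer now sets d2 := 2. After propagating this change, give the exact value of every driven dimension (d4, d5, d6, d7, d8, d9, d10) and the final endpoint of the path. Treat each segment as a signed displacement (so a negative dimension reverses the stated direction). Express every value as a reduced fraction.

Apply edit: d2 := 2
  d4 = d2 + d3*2 - d1*5 = -79
  d5 = d4*5 + d1/4 + d3*3 = -377
  d6 = d1 + d2*4 + d3*5 = 97/2
  d7 = d6*4 = 194
  d8 = d7*2 = 388
  d9 = 7 + d4*4 - d7/3 = -1121/3
  d10 = d7 - 6 = 188
Walk from origin (0, 0):
  seg 1: right by d4 = -79 → (-79, 0)
  seg 2: up by d7 = 194 → (-79, 194)
  seg 3: left by d4 = -79 → (0, 194)
  seg 4: left by d3 = 9/2 → (-9/2, 194)
  seg 5: left by d4 = -79 → (149/2, 194)
  seg 6: right by d2 = 2 → (153/2, 194)
  seg 7: left by d4 = -79 → (311/2, 194)
  seg 8: down by d8 = 388 → (311/2, -194)

d4 = -79
d5 = -377
d6 = 97/2
d7 = 194
d8 = 388
d9 = -1121/3
d10 = 188
endpoint = (311/2, -194)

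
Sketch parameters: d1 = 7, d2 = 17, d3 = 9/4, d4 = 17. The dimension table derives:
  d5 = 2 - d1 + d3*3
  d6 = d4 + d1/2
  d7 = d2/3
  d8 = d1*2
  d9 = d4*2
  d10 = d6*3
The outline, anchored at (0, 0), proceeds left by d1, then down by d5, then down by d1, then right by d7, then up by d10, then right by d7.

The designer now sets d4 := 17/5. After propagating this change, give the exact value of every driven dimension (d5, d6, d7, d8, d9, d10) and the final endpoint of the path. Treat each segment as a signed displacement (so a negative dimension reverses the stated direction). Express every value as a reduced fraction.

d5 = 7/4
d6 = 69/10
d7 = 17/3
d8 = 14
d9 = 34/5
d10 = 207/10
endpoint = (13/3, 239/20)

Apply edit: d4 := 17/5
  d5 = 2 - d1 + d3*3 = 7/4
  d6 = d4 + d1/2 = 69/10
  d7 = d2/3 = 17/3
  d8 = d1*2 = 14
  d9 = d4*2 = 34/5
  d10 = d6*3 = 207/10
Walk from origin (0, 0):
  seg 1: left by d1 = 7 → (-7, 0)
  seg 2: down by d5 = 7/4 → (-7, -7/4)
  seg 3: down by d1 = 7 → (-7, -35/4)
  seg 4: right by d7 = 17/3 → (-4/3, -35/4)
  seg 5: up by d10 = 207/10 → (-4/3, 239/20)
  seg 6: right by d7 = 17/3 → (13/3, 239/20)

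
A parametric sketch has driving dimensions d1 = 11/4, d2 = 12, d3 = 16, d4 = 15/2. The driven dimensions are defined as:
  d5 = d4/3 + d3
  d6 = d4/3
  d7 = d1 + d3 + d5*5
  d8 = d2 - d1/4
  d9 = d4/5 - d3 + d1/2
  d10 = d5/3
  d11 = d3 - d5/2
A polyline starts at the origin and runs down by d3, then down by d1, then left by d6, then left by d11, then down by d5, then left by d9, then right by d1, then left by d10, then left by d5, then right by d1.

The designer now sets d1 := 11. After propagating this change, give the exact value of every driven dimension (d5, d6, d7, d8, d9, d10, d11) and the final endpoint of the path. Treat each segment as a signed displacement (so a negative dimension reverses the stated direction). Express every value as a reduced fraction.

d5 = 37/2
d6 = 5/2
d7 = 239/2
d8 = 37/4
d9 = -9
d10 = 37/6
d11 = 27/4
endpoint = (-35/12, -91/2)

Apply edit: d1 := 11
  d5 = d4/3 + d3 = 37/2
  d6 = d4/3 = 5/2
  d7 = d1 + d3 + d5*5 = 239/2
  d8 = d2 - d1/4 = 37/4
  d9 = d4/5 - d3 + d1/2 = -9
  d10 = d5/3 = 37/6
  d11 = d3 - d5/2 = 27/4
Walk from origin (0, 0):
  seg 1: down by d3 = 16 → (0, -16)
  seg 2: down by d1 = 11 → (0, -27)
  seg 3: left by d6 = 5/2 → (-5/2, -27)
  seg 4: left by d11 = 27/4 → (-37/4, -27)
  seg 5: down by d5 = 37/2 → (-37/4, -91/2)
  seg 6: left by d9 = -9 → (-1/4, -91/2)
  seg 7: right by d1 = 11 → (43/4, -91/2)
  seg 8: left by d10 = 37/6 → (55/12, -91/2)
  seg 9: left by d5 = 37/2 → (-167/12, -91/2)
  seg 10: right by d1 = 11 → (-35/12, -91/2)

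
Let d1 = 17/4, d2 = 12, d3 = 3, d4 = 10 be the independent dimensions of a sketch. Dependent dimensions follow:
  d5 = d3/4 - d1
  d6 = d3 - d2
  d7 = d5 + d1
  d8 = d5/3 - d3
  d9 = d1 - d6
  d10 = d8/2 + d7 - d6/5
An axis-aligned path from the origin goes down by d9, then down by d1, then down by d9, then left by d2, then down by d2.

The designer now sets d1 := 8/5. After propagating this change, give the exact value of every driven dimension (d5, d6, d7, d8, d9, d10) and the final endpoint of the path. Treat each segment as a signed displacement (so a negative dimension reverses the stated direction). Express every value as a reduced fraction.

d5 = -17/20
d6 = -9
d7 = 3/4
d8 = -197/60
d9 = 53/5
d10 = 109/120
endpoint = (-12, -174/5)

Apply edit: d1 := 8/5
  d5 = d3/4 - d1 = -17/20
  d6 = d3 - d2 = -9
  d7 = d5 + d1 = 3/4
  d8 = d5/3 - d3 = -197/60
  d9 = d1 - d6 = 53/5
  d10 = d8/2 + d7 - d6/5 = 109/120
Walk from origin (0, 0):
  seg 1: down by d9 = 53/5 → (0, -53/5)
  seg 2: down by d1 = 8/5 → (0, -61/5)
  seg 3: down by d9 = 53/5 → (0, -114/5)
  seg 4: left by d2 = 12 → (-12, -114/5)
  seg 5: down by d2 = 12 → (-12, -174/5)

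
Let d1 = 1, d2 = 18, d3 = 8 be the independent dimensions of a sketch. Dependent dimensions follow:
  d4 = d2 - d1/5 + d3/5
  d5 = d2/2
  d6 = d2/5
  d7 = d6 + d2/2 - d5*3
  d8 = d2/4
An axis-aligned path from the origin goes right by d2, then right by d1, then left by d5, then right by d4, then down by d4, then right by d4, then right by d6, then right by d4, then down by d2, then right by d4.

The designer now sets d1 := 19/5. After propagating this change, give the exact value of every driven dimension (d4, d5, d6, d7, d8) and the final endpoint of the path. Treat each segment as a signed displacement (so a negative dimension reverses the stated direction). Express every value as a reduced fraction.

d4 = 471/25
d5 = 9
d6 = 18/5
d7 = -72/5
d8 = 9/2
endpoint = (2294/25, -921/25)

Apply edit: d1 := 19/5
  d4 = d2 - d1/5 + d3/5 = 471/25
  d5 = d2/2 = 9
  d6 = d2/5 = 18/5
  d7 = d6 + d2/2 - d5*3 = -72/5
  d8 = d2/4 = 9/2
Walk from origin (0, 0):
  seg 1: right by d2 = 18 → (18, 0)
  seg 2: right by d1 = 19/5 → (109/5, 0)
  seg 3: left by d5 = 9 → (64/5, 0)
  seg 4: right by d4 = 471/25 → (791/25, 0)
  seg 5: down by d4 = 471/25 → (791/25, -471/25)
  seg 6: right by d4 = 471/25 → (1262/25, -471/25)
  seg 7: right by d6 = 18/5 → (1352/25, -471/25)
  seg 8: right by d4 = 471/25 → (1823/25, -471/25)
  seg 9: down by d2 = 18 → (1823/25, -921/25)
  seg 10: right by d4 = 471/25 → (2294/25, -921/25)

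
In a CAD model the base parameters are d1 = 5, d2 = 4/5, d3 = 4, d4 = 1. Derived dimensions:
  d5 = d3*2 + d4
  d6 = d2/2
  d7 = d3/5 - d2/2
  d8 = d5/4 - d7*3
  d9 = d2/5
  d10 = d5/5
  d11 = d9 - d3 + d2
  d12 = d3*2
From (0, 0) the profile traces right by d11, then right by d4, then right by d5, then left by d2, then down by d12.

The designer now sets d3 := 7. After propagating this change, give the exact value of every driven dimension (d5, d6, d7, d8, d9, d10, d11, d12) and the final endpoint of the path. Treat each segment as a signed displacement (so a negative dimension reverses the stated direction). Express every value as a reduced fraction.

d5 = 15
d6 = 2/5
d7 = 1
d8 = 3/4
d9 = 4/25
d10 = 3
d11 = -151/25
d12 = 14
endpoint = (229/25, -14)

Apply edit: d3 := 7
  d5 = d3*2 + d4 = 15
  d6 = d2/2 = 2/5
  d7 = d3/5 - d2/2 = 1
  d8 = d5/4 - d7*3 = 3/4
  d9 = d2/5 = 4/25
  d10 = d5/5 = 3
  d11 = d9 - d3 + d2 = -151/25
  d12 = d3*2 = 14
Walk from origin (0, 0):
  seg 1: right by d11 = -151/25 → (-151/25, 0)
  seg 2: right by d4 = 1 → (-126/25, 0)
  seg 3: right by d5 = 15 → (249/25, 0)
  seg 4: left by d2 = 4/5 → (229/25, 0)
  seg 5: down by d12 = 14 → (229/25, -14)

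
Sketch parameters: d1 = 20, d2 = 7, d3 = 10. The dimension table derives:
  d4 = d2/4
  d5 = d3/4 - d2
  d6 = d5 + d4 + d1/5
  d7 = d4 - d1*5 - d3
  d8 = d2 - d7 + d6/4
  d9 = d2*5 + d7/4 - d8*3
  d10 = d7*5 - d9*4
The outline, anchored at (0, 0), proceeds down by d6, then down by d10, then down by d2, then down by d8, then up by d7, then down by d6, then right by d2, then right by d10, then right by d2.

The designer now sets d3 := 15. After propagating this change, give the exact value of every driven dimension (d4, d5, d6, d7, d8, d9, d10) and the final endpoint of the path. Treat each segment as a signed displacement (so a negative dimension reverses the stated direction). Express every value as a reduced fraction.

d4 = 7/4
d5 = -13/4
d6 = 5/2
d7 = -453/4
d8 = 967/8
d9 = -5695/16
d10 = 1715/2
endpoint = (1743/2, -8829/8)

Apply edit: d3 := 15
  d4 = d2/4 = 7/4
  d5 = d3/4 - d2 = -13/4
  d6 = d5 + d4 + d1/5 = 5/2
  d7 = d4 - d1*5 - d3 = -453/4
  d8 = d2 - d7 + d6/4 = 967/8
  d9 = d2*5 + d7/4 - d8*3 = -5695/16
  d10 = d7*5 - d9*4 = 1715/2
Walk from origin (0, 0):
  seg 1: down by d6 = 5/2 → (0, -5/2)
  seg 2: down by d10 = 1715/2 → (0, -860)
  seg 3: down by d2 = 7 → (0, -867)
  seg 4: down by d8 = 967/8 → (0, -7903/8)
  seg 5: up by d7 = -453/4 → (0, -8809/8)
  seg 6: down by d6 = 5/2 → (0, -8829/8)
  seg 7: right by d2 = 7 → (7, -8829/8)
  seg 8: right by d10 = 1715/2 → (1729/2, -8829/8)
  seg 9: right by d2 = 7 → (1743/2, -8829/8)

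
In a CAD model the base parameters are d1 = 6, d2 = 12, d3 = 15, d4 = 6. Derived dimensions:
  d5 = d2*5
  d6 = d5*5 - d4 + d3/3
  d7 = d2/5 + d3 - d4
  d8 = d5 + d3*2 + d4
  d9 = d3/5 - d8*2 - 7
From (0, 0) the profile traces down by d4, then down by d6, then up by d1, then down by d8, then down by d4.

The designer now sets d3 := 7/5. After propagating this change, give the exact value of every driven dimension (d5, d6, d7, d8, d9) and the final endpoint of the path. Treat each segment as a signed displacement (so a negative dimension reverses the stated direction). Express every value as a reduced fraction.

d5 = 60
d6 = 4417/15
d7 = -11/5
d8 = 344/5
d9 = -3608/25
endpoint = (0, -5539/15)

Apply edit: d3 := 7/5
  d5 = d2*5 = 60
  d6 = d5*5 - d4 + d3/3 = 4417/15
  d7 = d2/5 + d3 - d4 = -11/5
  d8 = d5 + d3*2 + d4 = 344/5
  d9 = d3/5 - d8*2 - 7 = -3608/25
Walk from origin (0, 0):
  seg 1: down by d4 = 6 → (0, -6)
  seg 2: down by d6 = 4417/15 → (0, -4507/15)
  seg 3: up by d1 = 6 → (0, -4417/15)
  seg 4: down by d8 = 344/5 → (0, -5449/15)
  seg 5: down by d4 = 6 → (0, -5539/15)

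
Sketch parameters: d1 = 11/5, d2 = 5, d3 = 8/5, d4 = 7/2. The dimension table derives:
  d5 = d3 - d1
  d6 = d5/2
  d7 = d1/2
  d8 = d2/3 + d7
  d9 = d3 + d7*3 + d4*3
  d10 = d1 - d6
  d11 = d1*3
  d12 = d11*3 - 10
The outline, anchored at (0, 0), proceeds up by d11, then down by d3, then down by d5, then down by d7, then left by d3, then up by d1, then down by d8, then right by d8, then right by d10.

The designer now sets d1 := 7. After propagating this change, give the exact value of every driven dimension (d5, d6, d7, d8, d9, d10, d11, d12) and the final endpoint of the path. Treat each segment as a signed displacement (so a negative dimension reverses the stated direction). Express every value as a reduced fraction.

Apply edit: d1 := 7
  d5 = d3 - d1 = -27/5
  d6 = d5/2 = -27/10
  d7 = d1/2 = 7/2
  d8 = d2/3 + d7 = 31/6
  d9 = d3 + d7*3 + d4*3 = 113/5
  d10 = d1 - d6 = 97/10
  d11 = d1*3 = 21
  d12 = d11*3 - 10 = 53
Walk from origin (0, 0):
  seg 1: up by d11 = 21 → (0, 21)
  seg 2: down by d3 = 8/5 → (0, 97/5)
  seg 3: down by d5 = -27/5 → (0, 124/5)
  seg 4: down by d7 = 7/2 → (0, 213/10)
  seg 5: left by d3 = 8/5 → (-8/5, 213/10)
  seg 6: up by d1 = 7 → (-8/5, 283/10)
  seg 7: down by d8 = 31/6 → (-8/5, 347/15)
  seg 8: right by d8 = 31/6 → (107/30, 347/15)
  seg 9: right by d10 = 97/10 → (199/15, 347/15)

d5 = -27/5
d6 = -27/10
d7 = 7/2
d8 = 31/6
d9 = 113/5
d10 = 97/10
d11 = 21
d12 = 53
endpoint = (199/15, 347/15)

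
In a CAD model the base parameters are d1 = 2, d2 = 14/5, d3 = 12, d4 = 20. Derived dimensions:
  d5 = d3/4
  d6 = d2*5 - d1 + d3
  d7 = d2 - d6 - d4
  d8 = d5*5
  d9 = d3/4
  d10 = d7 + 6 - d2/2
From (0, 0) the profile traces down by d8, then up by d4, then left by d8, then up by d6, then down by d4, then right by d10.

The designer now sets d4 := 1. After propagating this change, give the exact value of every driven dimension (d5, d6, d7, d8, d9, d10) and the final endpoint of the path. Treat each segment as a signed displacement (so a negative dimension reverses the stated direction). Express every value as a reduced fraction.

d5 = 3
d6 = 24
d7 = -111/5
d8 = 15
d9 = 3
d10 = -88/5
endpoint = (-163/5, 9)

Apply edit: d4 := 1
  d5 = d3/4 = 3
  d6 = d2*5 - d1 + d3 = 24
  d7 = d2 - d6 - d4 = -111/5
  d8 = d5*5 = 15
  d9 = d3/4 = 3
  d10 = d7 + 6 - d2/2 = -88/5
Walk from origin (0, 0):
  seg 1: down by d8 = 15 → (0, -15)
  seg 2: up by d4 = 1 → (0, -14)
  seg 3: left by d8 = 15 → (-15, -14)
  seg 4: up by d6 = 24 → (-15, 10)
  seg 5: down by d4 = 1 → (-15, 9)
  seg 6: right by d10 = -88/5 → (-163/5, 9)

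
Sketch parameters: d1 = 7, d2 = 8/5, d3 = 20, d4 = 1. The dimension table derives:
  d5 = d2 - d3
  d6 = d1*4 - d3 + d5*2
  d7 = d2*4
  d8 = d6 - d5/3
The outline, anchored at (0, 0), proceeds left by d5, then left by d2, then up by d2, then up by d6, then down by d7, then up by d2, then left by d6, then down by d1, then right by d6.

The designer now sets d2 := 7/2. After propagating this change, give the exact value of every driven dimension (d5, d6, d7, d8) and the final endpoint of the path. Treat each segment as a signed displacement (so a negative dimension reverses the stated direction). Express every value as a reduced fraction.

Apply edit: d2 := 7/2
  d5 = d2 - d3 = -33/2
  d6 = d1*4 - d3 + d5*2 = -25
  d7 = d2*4 = 14
  d8 = d6 - d5/3 = -39/2
Walk from origin (0, 0):
  seg 1: left by d5 = -33/2 → (33/2, 0)
  seg 2: left by d2 = 7/2 → (13, 0)
  seg 3: up by d2 = 7/2 → (13, 7/2)
  seg 4: up by d6 = -25 → (13, -43/2)
  seg 5: down by d7 = 14 → (13, -71/2)
  seg 6: up by d2 = 7/2 → (13, -32)
  seg 7: left by d6 = -25 → (38, -32)
  seg 8: down by d1 = 7 → (38, -39)
  seg 9: right by d6 = -25 → (13, -39)

d5 = -33/2
d6 = -25
d7 = 14
d8 = -39/2
endpoint = (13, -39)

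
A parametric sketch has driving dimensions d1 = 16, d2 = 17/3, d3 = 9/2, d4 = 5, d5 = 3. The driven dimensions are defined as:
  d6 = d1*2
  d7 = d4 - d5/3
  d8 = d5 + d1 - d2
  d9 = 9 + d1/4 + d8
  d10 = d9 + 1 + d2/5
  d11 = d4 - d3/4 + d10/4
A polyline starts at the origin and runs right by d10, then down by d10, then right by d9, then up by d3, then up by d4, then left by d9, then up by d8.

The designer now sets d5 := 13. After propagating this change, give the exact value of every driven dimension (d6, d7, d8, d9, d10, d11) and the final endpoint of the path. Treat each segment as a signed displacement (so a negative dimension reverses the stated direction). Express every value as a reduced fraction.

Apply edit: d5 := 13
  d6 = d1*2 = 32
  d7 = d4 - d5/3 = 2/3
  d8 = d5 + d1 - d2 = 70/3
  d9 = 9 + d1/4 + d8 = 109/3
  d10 = d9 + 1 + d2/5 = 577/15
  d11 = d4 - d3/4 + d10/4 = 1619/120
Walk from origin (0, 0):
  seg 1: right by d10 = 577/15 → (577/15, 0)
  seg 2: down by d10 = 577/15 → (577/15, -577/15)
  seg 3: right by d9 = 109/3 → (374/5, -577/15)
  seg 4: up by d3 = 9/2 → (374/5, -1019/30)
  seg 5: up by d4 = 5 → (374/5, -869/30)
  seg 6: left by d9 = 109/3 → (577/15, -869/30)
  seg 7: up by d8 = 70/3 → (577/15, -169/30)

d6 = 32
d7 = 2/3
d8 = 70/3
d9 = 109/3
d10 = 577/15
d11 = 1619/120
endpoint = (577/15, -169/30)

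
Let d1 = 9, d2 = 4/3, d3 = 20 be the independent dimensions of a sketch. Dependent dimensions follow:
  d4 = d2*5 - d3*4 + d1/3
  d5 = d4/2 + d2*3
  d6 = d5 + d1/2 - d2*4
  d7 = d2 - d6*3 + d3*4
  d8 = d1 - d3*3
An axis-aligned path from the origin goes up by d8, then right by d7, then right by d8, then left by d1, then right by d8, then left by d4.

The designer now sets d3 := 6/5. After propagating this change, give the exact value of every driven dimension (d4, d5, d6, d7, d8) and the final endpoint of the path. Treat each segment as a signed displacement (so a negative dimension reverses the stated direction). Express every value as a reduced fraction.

Apply edit: d3 := 6/5
  d4 = d2*5 - d3*4 + d1/3 = 73/15
  d5 = d4/2 + d2*3 = 193/30
  d6 = d5 + d1/2 - d2*4 = 28/5
  d7 = d2 - d6*3 + d3*4 = -32/3
  d8 = d1 - d3*3 = 27/5
Walk from origin (0, 0):
  seg 1: up by d8 = 27/5 → (0, 27/5)
  seg 2: right by d7 = -32/3 → (-32/3, 27/5)
  seg 3: right by d8 = 27/5 → (-79/15, 27/5)
  seg 4: left by d1 = 9 → (-214/15, 27/5)
  seg 5: right by d8 = 27/5 → (-133/15, 27/5)
  seg 6: left by d4 = 73/15 → (-206/15, 27/5)

d4 = 73/15
d5 = 193/30
d6 = 28/5
d7 = -32/3
d8 = 27/5
endpoint = (-206/15, 27/5)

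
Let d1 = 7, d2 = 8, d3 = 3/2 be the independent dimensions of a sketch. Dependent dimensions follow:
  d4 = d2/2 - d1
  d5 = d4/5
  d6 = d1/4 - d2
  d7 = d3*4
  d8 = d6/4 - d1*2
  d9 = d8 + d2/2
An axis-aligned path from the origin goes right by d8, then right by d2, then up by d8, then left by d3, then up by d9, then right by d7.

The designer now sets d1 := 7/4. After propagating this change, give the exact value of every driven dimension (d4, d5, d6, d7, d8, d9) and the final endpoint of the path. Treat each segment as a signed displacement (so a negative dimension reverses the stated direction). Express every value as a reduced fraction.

d4 = 9/4
d5 = 9/20
d6 = -121/16
d7 = 6
d8 = -345/64
d9 = -89/64
endpoint = (455/64, -217/32)

Apply edit: d1 := 7/4
  d4 = d2/2 - d1 = 9/4
  d5 = d4/5 = 9/20
  d6 = d1/4 - d2 = -121/16
  d7 = d3*4 = 6
  d8 = d6/4 - d1*2 = -345/64
  d9 = d8 + d2/2 = -89/64
Walk from origin (0, 0):
  seg 1: right by d8 = -345/64 → (-345/64, 0)
  seg 2: right by d2 = 8 → (167/64, 0)
  seg 3: up by d8 = -345/64 → (167/64, -345/64)
  seg 4: left by d3 = 3/2 → (71/64, -345/64)
  seg 5: up by d9 = -89/64 → (71/64, -217/32)
  seg 6: right by d7 = 6 → (455/64, -217/32)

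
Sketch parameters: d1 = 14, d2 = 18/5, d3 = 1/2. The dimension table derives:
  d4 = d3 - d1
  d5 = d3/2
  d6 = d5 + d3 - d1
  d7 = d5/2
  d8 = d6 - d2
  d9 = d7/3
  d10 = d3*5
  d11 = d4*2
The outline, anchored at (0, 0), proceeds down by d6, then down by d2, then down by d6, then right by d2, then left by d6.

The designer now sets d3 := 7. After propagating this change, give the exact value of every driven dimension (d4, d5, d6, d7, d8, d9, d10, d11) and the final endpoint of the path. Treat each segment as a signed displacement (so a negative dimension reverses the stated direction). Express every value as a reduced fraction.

Apply edit: d3 := 7
  d4 = d3 - d1 = -7
  d5 = d3/2 = 7/2
  d6 = d5 + d3 - d1 = -7/2
  d7 = d5/2 = 7/4
  d8 = d6 - d2 = -71/10
  d9 = d7/3 = 7/12
  d10 = d3*5 = 35
  d11 = d4*2 = -14
Walk from origin (0, 0):
  seg 1: down by d6 = -7/2 → (0, 7/2)
  seg 2: down by d2 = 18/5 → (0, -1/10)
  seg 3: down by d6 = -7/2 → (0, 17/5)
  seg 4: right by d2 = 18/5 → (18/5, 17/5)
  seg 5: left by d6 = -7/2 → (71/10, 17/5)

d4 = -7
d5 = 7/2
d6 = -7/2
d7 = 7/4
d8 = -71/10
d9 = 7/12
d10 = 35
d11 = -14
endpoint = (71/10, 17/5)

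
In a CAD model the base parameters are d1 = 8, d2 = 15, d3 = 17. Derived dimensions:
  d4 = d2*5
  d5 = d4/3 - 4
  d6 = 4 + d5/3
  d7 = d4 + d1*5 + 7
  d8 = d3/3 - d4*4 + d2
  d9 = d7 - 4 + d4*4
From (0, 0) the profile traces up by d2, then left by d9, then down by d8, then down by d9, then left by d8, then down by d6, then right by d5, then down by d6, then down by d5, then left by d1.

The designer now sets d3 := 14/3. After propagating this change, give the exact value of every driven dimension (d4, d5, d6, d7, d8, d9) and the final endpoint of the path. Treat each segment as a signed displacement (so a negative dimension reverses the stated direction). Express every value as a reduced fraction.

Apply edit: d3 := 14/3
  d4 = d2*5 = 75
  d5 = d4/3 - 4 = 21
  d6 = 4 + d5/3 = 11
  d7 = d4 + d1*5 + 7 = 122
  d8 = d3/3 - d4*4 + d2 = -2551/9
  d9 = d7 - 4 + d4*4 = 418
Walk from origin (0, 0):
  seg 1: up by d2 = 15 → (0, 15)
  seg 2: left by d9 = 418 → (-418, 15)
  seg 3: down by d8 = -2551/9 → (-418, 2686/9)
  seg 4: down by d9 = 418 → (-418, -1076/9)
  seg 5: left by d8 = -2551/9 → (-1211/9, -1076/9)
  seg 6: down by d6 = 11 → (-1211/9, -1175/9)
  seg 7: right by d5 = 21 → (-1022/9, -1175/9)
  seg 8: down by d6 = 11 → (-1022/9, -1274/9)
  seg 9: down by d5 = 21 → (-1022/9, -1463/9)
  seg 10: left by d1 = 8 → (-1094/9, -1463/9)

d4 = 75
d5 = 21
d6 = 11
d7 = 122
d8 = -2551/9
d9 = 418
endpoint = (-1094/9, -1463/9)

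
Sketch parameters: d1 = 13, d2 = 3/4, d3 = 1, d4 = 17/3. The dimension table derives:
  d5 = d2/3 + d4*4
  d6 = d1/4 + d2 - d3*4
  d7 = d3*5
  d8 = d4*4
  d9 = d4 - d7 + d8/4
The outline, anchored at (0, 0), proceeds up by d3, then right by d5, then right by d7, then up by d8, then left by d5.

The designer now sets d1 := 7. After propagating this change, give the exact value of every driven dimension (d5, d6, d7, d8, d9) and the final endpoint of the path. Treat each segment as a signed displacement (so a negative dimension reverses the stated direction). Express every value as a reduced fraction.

Apply edit: d1 := 7
  d5 = d2/3 + d4*4 = 275/12
  d6 = d1/4 + d2 - d3*4 = -3/2
  d7 = d3*5 = 5
  d8 = d4*4 = 68/3
  d9 = d4 - d7 + d8/4 = 19/3
Walk from origin (0, 0):
  seg 1: up by d3 = 1 → (0, 1)
  seg 2: right by d5 = 275/12 → (275/12, 1)
  seg 3: right by d7 = 5 → (335/12, 1)
  seg 4: up by d8 = 68/3 → (335/12, 71/3)
  seg 5: left by d5 = 275/12 → (5, 71/3)

d5 = 275/12
d6 = -3/2
d7 = 5
d8 = 68/3
d9 = 19/3
endpoint = (5, 71/3)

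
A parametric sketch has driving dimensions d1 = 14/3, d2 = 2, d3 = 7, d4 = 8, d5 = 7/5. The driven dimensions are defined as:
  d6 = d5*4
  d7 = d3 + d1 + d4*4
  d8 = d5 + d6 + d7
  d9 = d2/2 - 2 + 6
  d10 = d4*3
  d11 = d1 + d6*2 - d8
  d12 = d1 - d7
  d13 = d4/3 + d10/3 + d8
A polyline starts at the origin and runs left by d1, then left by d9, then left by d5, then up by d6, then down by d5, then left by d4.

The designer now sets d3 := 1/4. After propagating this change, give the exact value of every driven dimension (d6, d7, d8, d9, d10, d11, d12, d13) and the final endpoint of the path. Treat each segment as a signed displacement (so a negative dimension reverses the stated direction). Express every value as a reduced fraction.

d6 = 28/5
d7 = 443/12
d8 = 527/12
d9 = 5
d10 = 24
d11 = -561/20
d12 = -129/4
d13 = 655/12
endpoint = (-286/15, 21/5)

Apply edit: d3 := 1/4
  d6 = d5*4 = 28/5
  d7 = d3 + d1 + d4*4 = 443/12
  d8 = d5 + d6 + d7 = 527/12
  d9 = d2/2 - 2 + 6 = 5
  d10 = d4*3 = 24
  d11 = d1 + d6*2 - d8 = -561/20
  d12 = d1 - d7 = -129/4
  d13 = d4/3 + d10/3 + d8 = 655/12
Walk from origin (0, 0):
  seg 1: left by d1 = 14/3 → (-14/3, 0)
  seg 2: left by d9 = 5 → (-29/3, 0)
  seg 3: left by d5 = 7/5 → (-166/15, 0)
  seg 4: up by d6 = 28/5 → (-166/15, 28/5)
  seg 5: down by d5 = 7/5 → (-166/15, 21/5)
  seg 6: left by d4 = 8 → (-286/15, 21/5)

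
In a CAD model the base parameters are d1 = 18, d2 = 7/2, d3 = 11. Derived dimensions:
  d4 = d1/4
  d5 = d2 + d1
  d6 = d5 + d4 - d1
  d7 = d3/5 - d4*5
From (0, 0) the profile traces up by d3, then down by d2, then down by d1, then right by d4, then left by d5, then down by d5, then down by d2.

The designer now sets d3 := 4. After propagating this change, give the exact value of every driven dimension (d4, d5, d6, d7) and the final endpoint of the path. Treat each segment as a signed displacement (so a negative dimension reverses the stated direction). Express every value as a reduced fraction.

Apply edit: d3 := 4
  d4 = d1/4 = 9/2
  d5 = d2 + d1 = 43/2
  d6 = d5 + d4 - d1 = 8
  d7 = d3/5 - d4*5 = -217/10
Walk from origin (0, 0):
  seg 1: up by d3 = 4 → (0, 4)
  seg 2: down by d2 = 7/2 → (0, 1/2)
  seg 3: down by d1 = 18 → (0, -35/2)
  seg 4: right by d4 = 9/2 → (9/2, -35/2)
  seg 5: left by d5 = 43/2 → (-17, -35/2)
  seg 6: down by d5 = 43/2 → (-17, -39)
  seg 7: down by d2 = 7/2 → (-17, -85/2)

d4 = 9/2
d5 = 43/2
d6 = 8
d7 = -217/10
endpoint = (-17, -85/2)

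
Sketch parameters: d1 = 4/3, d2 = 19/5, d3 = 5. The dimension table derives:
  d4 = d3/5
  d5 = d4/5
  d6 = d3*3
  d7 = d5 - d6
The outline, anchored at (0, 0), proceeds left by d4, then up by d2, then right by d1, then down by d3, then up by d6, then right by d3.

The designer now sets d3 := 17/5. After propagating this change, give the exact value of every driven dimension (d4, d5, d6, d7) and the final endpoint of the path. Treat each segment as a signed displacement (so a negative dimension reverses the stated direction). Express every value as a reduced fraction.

Apply edit: d3 := 17/5
  d4 = d3/5 = 17/25
  d5 = d4/5 = 17/125
  d6 = d3*3 = 51/5
  d7 = d5 - d6 = -1258/125
Walk from origin (0, 0):
  seg 1: left by d4 = 17/25 → (-17/25, 0)
  seg 2: up by d2 = 19/5 → (-17/25, 19/5)
  seg 3: right by d1 = 4/3 → (49/75, 19/5)
  seg 4: down by d3 = 17/5 → (49/75, 2/5)
  seg 5: up by d6 = 51/5 → (49/75, 53/5)
  seg 6: right by d3 = 17/5 → (304/75, 53/5)

d4 = 17/25
d5 = 17/125
d6 = 51/5
d7 = -1258/125
endpoint = (304/75, 53/5)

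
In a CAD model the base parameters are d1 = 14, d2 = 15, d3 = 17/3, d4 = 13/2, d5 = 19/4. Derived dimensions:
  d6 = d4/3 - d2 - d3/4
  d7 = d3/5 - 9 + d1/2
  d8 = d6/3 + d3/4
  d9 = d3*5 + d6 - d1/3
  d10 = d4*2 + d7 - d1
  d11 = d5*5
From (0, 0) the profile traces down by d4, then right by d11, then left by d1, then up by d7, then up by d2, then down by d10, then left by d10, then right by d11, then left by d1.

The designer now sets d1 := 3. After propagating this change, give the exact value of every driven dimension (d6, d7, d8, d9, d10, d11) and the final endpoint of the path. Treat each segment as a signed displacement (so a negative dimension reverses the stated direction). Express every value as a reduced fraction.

Apply edit: d1 := 3
  d6 = d4/3 - d2 - d3/4 = -57/4
  d7 = d3/5 - 9 + d1/2 = -191/30
  d8 = d6/3 + d3/4 = -10/3
  d9 = d3*5 + d6 - d1/3 = 157/12
  d10 = d4*2 + d7 - d1 = 109/30
  d11 = d5*5 = 95/4
Walk from origin (0, 0):
  seg 1: down by d4 = 13/2 → (0, -13/2)
  seg 2: right by d11 = 95/4 → (95/4, -13/2)
  seg 3: left by d1 = 3 → (83/4, -13/2)
  seg 4: up by d7 = -191/30 → (83/4, -193/15)
  seg 5: up by d2 = 15 → (83/4, 32/15)
  seg 6: down by d10 = 109/30 → (83/4, -3/2)
  seg 7: left by d10 = 109/30 → (1027/60, -3/2)
  seg 8: right by d11 = 95/4 → (613/15, -3/2)
  seg 9: left by d1 = 3 → (568/15, -3/2)

d6 = -57/4
d7 = -191/30
d8 = -10/3
d9 = 157/12
d10 = 109/30
d11 = 95/4
endpoint = (568/15, -3/2)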